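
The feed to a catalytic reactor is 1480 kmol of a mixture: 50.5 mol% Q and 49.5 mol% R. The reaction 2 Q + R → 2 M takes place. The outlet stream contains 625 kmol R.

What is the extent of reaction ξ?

ξ = 108 kmol

For R: n = n₀ − 1ξ → 625 = 732.6 − 1ξ, giving ξ = 107.6 kmol.
Outlet amounts (n = n₀ + ν ξ):
  Q: 747.4 − 2(107.6) = 532.2
  R: 732.6 − 1(107.6) = 625
  M: 0 + 2(107.6) = 215.2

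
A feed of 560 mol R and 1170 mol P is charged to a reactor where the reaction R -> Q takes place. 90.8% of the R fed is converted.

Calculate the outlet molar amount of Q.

R reacted = 0.908 × 560 = 508.5 mol; ν_R = −1, so ξ = 508.5/1 = 508.5 mol.
Outlet amounts (n = n₀ + ν ξ):
  R: 560 − 1(508.5) = 51.52
  Q: 0 + 1(508.5) = 508.5
  P: 1170 (inert)

508 mol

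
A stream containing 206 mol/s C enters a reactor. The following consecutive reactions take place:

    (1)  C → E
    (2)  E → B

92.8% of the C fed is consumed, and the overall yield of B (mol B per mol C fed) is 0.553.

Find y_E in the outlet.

0.375

Conversion of C: C consumed = 1ξ₁ = 0.928 × 206 → ξ₁ = 191.2 mol/s.
Yield of B: 1ξ₂ / 206 = 0.553 → ξ₂ = 113.9 mol/s.
Outlet amounts (n = n₀ + Σ ν·ξ):
  C: 206 − 1(191.2) = 14.83
  E: 0 + 1(191.2) − 1(113.9) = 77.25
  B: 0 + 1(113.9) = 113.9
Total out = 206 mol/s; y_E = 77.25 / 206 = 0.375.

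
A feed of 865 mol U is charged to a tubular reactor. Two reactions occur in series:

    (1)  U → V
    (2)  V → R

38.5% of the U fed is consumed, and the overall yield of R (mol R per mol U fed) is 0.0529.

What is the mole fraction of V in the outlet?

0.332

Conversion of U: U consumed = 1ξ₁ = 0.385 × 865 → ξ₁ = 333 mol.
Yield of R: 1ξ₂ / 865 = 0.0529 → ξ₂ = 45.76 mol.
Outlet amounts (n = n₀ + Σ ν·ξ):
  U: 865 − 1(333) = 532
  V: 0 + 1(333) − 1(45.76) = 287.3
  R: 0 + 1(45.76) = 45.76
Total out = 865 mol; y_V = 287.3 / 865 = 0.3321.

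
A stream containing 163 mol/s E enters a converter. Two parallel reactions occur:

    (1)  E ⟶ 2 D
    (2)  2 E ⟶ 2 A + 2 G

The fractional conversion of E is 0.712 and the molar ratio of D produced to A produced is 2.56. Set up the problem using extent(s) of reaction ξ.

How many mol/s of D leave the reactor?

130 mol/s

Conversion of E: E consumed = 0.712 × 163 = 116.1 mol/s = 1ξ₁ + 2ξ₂.
Selectivity: 2ξ₁ / (2ξ₂) = 2.56 → ξ₁ = 2.56 ξ₂.
Substitute: (1·2.56 + 2) ξ₂ = 116.1 → ξ₂ = 25.45 mol/s, ξ₁ = 65.15 mol/s.
Outlet amounts (n = n₀ + Σ ν·ξ):
  E: 163 − 1(65.15) − 2(25.45) = 46.94
  D: 0 + 2(65.15) = 130.3
  A: 0 + 2(25.45) = 50.9
  G: 0 + 2(25.45) = 50.9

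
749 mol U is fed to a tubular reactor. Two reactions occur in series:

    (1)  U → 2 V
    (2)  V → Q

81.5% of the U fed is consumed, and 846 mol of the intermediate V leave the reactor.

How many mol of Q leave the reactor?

Conversion of U: U consumed = 1ξ₁ = 0.815 × 749 → ξ₁ = 610.4 mol.
V balance: n_V = 0 + 2ξ₁ − 1ξ₂ = 846 → ξ₂ = (2·610.4 − 846)/1 = 374.9 mol.
Outlet amounts (n = n₀ + Σ ν·ξ):
  U: 749 − 1(610.4) = 138.6
  V: 0 + 2(610.4) − 1(374.9) = 846
  Q: 0 + 1(374.9) = 374.9

375 mol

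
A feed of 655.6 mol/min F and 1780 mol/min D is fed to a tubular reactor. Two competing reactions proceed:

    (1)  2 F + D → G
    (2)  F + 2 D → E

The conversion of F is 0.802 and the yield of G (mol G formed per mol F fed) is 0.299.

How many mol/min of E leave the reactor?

134 mol/min

Yield of G: 1ξ₁ / 655.6 = 0.299 → ξ₁ = 196 mol/min.
Conversion of F: 2ξ₁ + 1ξ₂ = 0.802 × 655.6 = 525.8 → ξ₂ = 133.7 mol/min.
Outlet amounts (n = n₀ + Σ ν·ξ):
  F: 655.6 − 2(196) − 1(133.7) = 129.8
  D: 1780 − 1(196) − 2(133.7) = 1316
  G: 0 + 1(196) = 196
  E: 0 + 1(133.7) = 133.7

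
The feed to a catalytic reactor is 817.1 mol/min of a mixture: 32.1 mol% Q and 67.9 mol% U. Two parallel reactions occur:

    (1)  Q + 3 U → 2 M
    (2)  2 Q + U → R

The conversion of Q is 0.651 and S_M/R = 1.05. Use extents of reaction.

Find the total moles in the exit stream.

611 mol/min

Conversion of Q: Q consumed = 0.651 × 262.3 = 170.8 mol/min = 1ξ₁ + 2ξ₂.
Selectivity: 2ξ₁ / (1ξ₂) = 1.05 → ξ₁ = 0.525 ξ₂.
Substitute: (1·0.525 + 2) ξ₂ = 170.8 → ξ₂ = 67.62 mol/min, ξ₁ = 35.5 mol/min.
Outlet amounts (n = n₀ + Σ ν·ξ):
  Q: 262.3 − 1(35.5) − 2(67.62) = 91.54
  U: 554.8 − 3(35.5) − 1(67.62) = 380.7
  M: 0 + 2(35.5) = 71.01
  R: 0 + 1(67.62) = 67.62
Total out = 91.54 + 380.7 + 71.01 + 67.62 = 610.8 mol/min.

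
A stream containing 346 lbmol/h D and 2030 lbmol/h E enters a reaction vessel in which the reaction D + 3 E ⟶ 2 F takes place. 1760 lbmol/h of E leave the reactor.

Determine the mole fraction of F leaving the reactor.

For E: n = n₀ − 3ξ → 1760 = 2030 − 3ξ, giving ξ = 90 lbmol/h.
Outlet amounts (n = n₀ + ν ξ):
  D: 346 − 1(90) = 256
  E: 2030 − 3(90) = 1760
  F: 0 + 2(90) = 180
Total out = 2196 lbmol/h; y_F = 180 / 2196 = 0.08197.

0.082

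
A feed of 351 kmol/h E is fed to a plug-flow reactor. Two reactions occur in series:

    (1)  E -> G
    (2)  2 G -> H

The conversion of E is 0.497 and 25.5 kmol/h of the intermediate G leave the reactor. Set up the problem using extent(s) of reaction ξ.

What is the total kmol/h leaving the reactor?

277 kmol/h

Conversion of E: E consumed = 1ξ₁ = 0.497 × 351 → ξ₁ = 174.4 kmol/h.
G balance: n_G = 0 + 1ξ₁ − 2ξ₂ = 25.5 → ξ₂ = (1·174.4 − 25.5)/2 = 74.47 kmol/h.
Outlet amounts (n = n₀ + Σ ν·ξ):
  E: 351 − 1(174.4) = 176.6
  G: 0 + 1(174.4) − 2(74.47) = 25.5
  H: 0 + 1(74.47) = 74.47
Total out = 176.6 + 25.5 + 74.47 = 276.5 kmol/h.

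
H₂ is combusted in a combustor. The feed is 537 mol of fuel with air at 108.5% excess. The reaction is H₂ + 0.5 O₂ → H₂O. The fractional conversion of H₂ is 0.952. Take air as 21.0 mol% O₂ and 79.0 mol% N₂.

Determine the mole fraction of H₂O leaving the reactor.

Stoichiometric O₂ = 0.5 × 537 = 268.5 mol; O₂ fed = 268.5 × 2.085 = 559.8 mol.
N₂ fed = 559.8 × 79/21 = 2106 mol.
Fuel reacted = 0.952 × 537 → ξ = 511.2 mol.
Outlet (n = n₀ + ν ξ):
  H₂: 537 − 1(511.2) = 25.78
  O₂: 559.8 − 0.5(511.2) = 304.2
  N₂: 2106 (inert)
  H₂O: 0 + 1(511.2) = 511.2
Total out = 2947 mol; y_H₂O = 511.2 / 2947 = 0.1735.

0.173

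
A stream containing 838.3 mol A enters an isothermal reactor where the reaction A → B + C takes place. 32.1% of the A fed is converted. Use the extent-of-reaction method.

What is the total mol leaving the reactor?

1110 mol

A reacted = 0.321 × 838.3 = 269.1 mol; ν_A = −1, so ξ = 269.1/1 = 269.1 mol.
Outlet amounts (n = n₀ + ν ξ):
  A: 838.3 − 1(269.1) = 569.2
  B: 0 + 1(269.1) = 269.1
  C: 0 + 1(269.1) = 269.1
Total out = 569.2 + 269.1 + 269.1 = 1107 mol.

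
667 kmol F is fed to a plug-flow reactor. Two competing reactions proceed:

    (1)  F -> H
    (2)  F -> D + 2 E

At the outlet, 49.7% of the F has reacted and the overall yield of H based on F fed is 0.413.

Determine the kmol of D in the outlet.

56 kmol

Yield of H: 1ξ₁ / 667 = 0.413 → ξ₁ = 275.5 kmol.
Conversion of F: 1ξ₁ + 1ξ₂ = 0.497 × 667 = 331.5 → ξ₂ = 56.03 kmol.
Outlet amounts (n = n₀ + Σ ν·ξ):
  F: 667 − 1(275.5) − 1(56.03) = 335.5
  H: 0 + 1(275.5) = 275.5
  D: 0 + 1(56.03) = 56.03
  E: 0 + 2(56.03) = 112.1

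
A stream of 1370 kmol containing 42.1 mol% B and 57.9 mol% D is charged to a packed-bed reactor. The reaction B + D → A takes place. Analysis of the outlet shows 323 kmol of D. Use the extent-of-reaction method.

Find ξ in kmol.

For D: n = n₀ − 1ξ → 323 = 793.2 − 1ξ, giving ξ = 470.2 kmol.
Outlet amounts (n = n₀ + ν ξ):
  B: 576.8 − 1(470.2) = 106.5
  D: 793.2 − 1(470.2) = 323
  A: 0 + 1(470.2) = 470.2

ξ = 470 kmol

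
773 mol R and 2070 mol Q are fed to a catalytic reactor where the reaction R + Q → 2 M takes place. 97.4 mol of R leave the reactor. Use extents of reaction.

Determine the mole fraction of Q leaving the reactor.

For R: n = n₀ − 1ξ → 97.4 = 773 − 1ξ, giving ξ = 675.6 mol.
Outlet amounts (n = n₀ + ν ξ):
  R: 773 − 1(675.6) = 97.4
  Q: 2070 − 1(675.6) = 1394
  M: 0 + 2(675.6) = 1351
Total out = 2843 mol; y_Q = 1394 / 2843 = 0.4905.

0.49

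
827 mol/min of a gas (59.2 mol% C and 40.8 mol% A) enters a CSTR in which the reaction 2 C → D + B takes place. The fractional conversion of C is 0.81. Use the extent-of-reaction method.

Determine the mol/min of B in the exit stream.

C reacted = 0.81 × 489.6 = 396.6 mol/min; ν_C = −2, so ξ = 396.6/2 = 198.3 mol/min.
Outlet amounts (n = n₀ + ν ξ):
  C: 489.6 − 2(198.3) = 93.02
  D: 0 + 1(198.3) = 198.3
  B: 0 + 1(198.3) = 198.3
  A: 337.4 (inert)

198 mol/min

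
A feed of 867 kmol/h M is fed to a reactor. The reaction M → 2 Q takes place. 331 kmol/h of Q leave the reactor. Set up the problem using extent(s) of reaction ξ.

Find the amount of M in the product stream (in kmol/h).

For Q: n = n₀ + 2ξ → 331 = 0 + 2ξ, giving ξ = 165.5 kmol/h.
Outlet amounts (n = n₀ + ν ξ):
  M: 867 − 1(165.5) = 701.5
  Q: 0 + 2(165.5) = 331

702 kmol/h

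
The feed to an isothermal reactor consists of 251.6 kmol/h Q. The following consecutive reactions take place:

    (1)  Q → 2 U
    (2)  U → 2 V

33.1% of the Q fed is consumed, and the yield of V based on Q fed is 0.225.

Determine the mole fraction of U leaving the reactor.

0.381

Conversion of Q: Q consumed = 1ξ₁ = 0.331 × 251.6 → ξ₁ = 83.28 kmol/h.
Yield of V: 2ξ₂ / 251.6 = 0.225 → ξ₂ = 28.3 kmol/h.
Outlet amounts (n = n₀ + Σ ν·ξ):
  Q: 251.6 − 1(83.28) = 168.3
  U: 0 + 2(83.28) − 1(28.3) = 138.3
  V: 0 + 2(28.3) = 56.61
Total out = 363.2 kmol/h; y_U = 138.3 / 363.2 = 0.3807.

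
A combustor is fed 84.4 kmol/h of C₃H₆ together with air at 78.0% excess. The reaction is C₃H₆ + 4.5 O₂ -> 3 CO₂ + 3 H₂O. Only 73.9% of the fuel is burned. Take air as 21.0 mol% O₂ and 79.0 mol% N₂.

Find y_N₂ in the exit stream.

Stoichiometric O₂ = 4.5 × 84.4 = 379.8 kmol/h; O₂ fed = 379.8 × 1.780 = 676 kmol/h.
N₂ fed = 676 × 79/21 = 2543 kmol/h.
Fuel reacted = 0.739 × 84.4 → ξ = 62.37 kmol/h.
Outlet (n = n₀ + ν ξ):
  C₃H₆: 84.4 − 1(62.37) = 22.03
  O₂: 676 − 4.5(62.37) = 395.4
  N₂: 2543 (inert)
  CO₂: 0 + 3(62.37) = 187.1
  H₂O: 0 + 3(62.37) = 187.1
Total out = 3335 kmol/h; y_N₂ = 2543 / 3335 = 0.7626.

0.763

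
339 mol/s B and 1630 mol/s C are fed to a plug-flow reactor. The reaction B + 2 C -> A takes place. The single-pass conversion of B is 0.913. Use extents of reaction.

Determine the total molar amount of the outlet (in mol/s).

B reacted = 0.913 × 339 = 309.5 mol/s; ν_B = −1, so ξ = 309.5/1 = 309.5 mol/s.
Outlet amounts (n = n₀ + ν ξ):
  B: 339 − 1(309.5) = 29.49
  C: 1630 − 2(309.5) = 1011
  A: 0 + 1(309.5) = 309.5
Total out = 29.49 + 1011 + 309.5 = 1350 mol/s.

1350 mol/s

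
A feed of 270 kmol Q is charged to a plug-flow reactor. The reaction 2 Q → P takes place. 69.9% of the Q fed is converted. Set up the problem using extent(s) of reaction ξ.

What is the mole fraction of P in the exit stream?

Q reacted = 0.699 × 270 = 188.7 kmol; ν_Q = −2, so ξ = 188.7/2 = 94.36 kmol.
Outlet amounts (n = n₀ + ν ξ):
  Q: 270 − 2(94.36) = 81.27
  P: 0 + 1(94.36) = 94.36
Total out = 175.6 kmol; y_P = 94.36 / 175.6 = 0.5373.

0.537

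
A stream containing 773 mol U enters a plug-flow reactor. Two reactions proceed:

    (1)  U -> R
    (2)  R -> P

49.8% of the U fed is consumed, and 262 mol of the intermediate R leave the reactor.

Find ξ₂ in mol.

ξ₂ = 123 mol

Conversion of U: U consumed = 1ξ₁ = 0.498 × 773 → ξ₁ = 385 mol.
R balance: n_R = 0 + 1ξ₁ − 1ξ₂ = 262 → ξ₂ = (1·385 − 262)/1 = 123 mol.
Outlet amounts (n = n₀ + Σ ν·ξ):
  U: 773 − 1(385) = 388
  R: 0 + 1(385) − 1(123) = 262
  P: 0 + 1(123) = 123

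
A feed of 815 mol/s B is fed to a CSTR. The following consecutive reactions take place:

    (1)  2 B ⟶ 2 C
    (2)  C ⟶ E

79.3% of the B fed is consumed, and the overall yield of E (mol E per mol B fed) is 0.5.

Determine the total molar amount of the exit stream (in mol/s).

Conversion of B: B consumed = 2ξ₁ = 0.793 × 815 → ξ₁ = 323.1 mol/s.
Yield of E: 1ξ₂ / 815 = 0.5 → ξ₂ = 407.5 mol/s.
Outlet amounts (n = n₀ + Σ ν·ξ):
  B: 815 − 2(323.1) = 168.7
  C: 0 + 2(323.1) − 1(407.5) = 238.8
  E: 0 + 1(407.5) = 407.5
Total out = 168.7 + 238.8 + 407.5 = 815 mol/s.

815 mol/s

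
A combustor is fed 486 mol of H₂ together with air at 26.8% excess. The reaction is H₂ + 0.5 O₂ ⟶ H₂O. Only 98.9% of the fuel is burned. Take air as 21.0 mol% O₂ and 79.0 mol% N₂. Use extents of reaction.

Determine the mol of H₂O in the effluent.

Stoichiometric O₂ = 0.5 × 486 = 243 mol; O₂ fed = 243 × 1.268 = 308.1 mol.
N₂ fed = 308.1 × 79/21 = 1159 mol.
Fuel reacted = 0.989 × 486 → ξ = 480.7 mol.
Outlet (n = n₀ + ν ξ):
  H₂: 486 − 1(480.7) = 5.346
  O₂: 308.1 − 0.5(480.7) = 67.8
  N₂: 1159 (inert)
  H₂O: 0 + 1(480.7) = 480.7

481 mol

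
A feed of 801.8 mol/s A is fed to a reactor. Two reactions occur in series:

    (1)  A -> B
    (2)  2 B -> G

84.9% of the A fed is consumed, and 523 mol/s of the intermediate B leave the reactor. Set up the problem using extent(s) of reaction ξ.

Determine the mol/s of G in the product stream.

Conversion of A: A consumed = 1ξ₁ = 0.849 × 801.8 → ξ₁ = 680.7 mol/s.
B balance: n_B = 0 + 1ξ₁ − 2ξ₂ = 523 → ξ₂ = (1·680.7 − 523)/2 = 78.86 mol/s.
Outlet amounts (n = n₀ + Σ ν·ξ):
  A: 801.8 − 1(680.7) = 121.1
  B: 0 + 1(680.7) − 2(78.86) = 523
  G: 0 + 1(78.86) = 78.86

78.9 mol/s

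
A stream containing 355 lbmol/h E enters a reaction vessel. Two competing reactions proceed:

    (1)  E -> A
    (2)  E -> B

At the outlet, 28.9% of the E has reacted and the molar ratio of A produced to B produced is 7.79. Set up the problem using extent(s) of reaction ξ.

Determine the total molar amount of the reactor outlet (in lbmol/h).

Conversion of E: E consumed = 0.289 × 355 = 102.6 lbmol/h = 1ξ₁ + 1ξ₂.
Selectivity: 1ξ₁ / (1ξ₂) = 7.79 → ξ₁ = 7.79 ξ₂.
Substitute: (1·7.79 + 1) ξ₂ = 102.6 → ξ₂ = 11.67 lbmol/h, ξ₁ = 90.92 lbmol/h.
Outlet amounts (n = n₀ + Σ ν·ξ):
  E: 355 − 1(90.92) − 1(11.67) = 252.4
  A: 0 + 1(90.92) = 90.92
  B: 0 + 1(11.67) = 11.67
Total out = 252.4 + 90.92 + 11.67 = 355 lbmol/h.

355 lbmol/h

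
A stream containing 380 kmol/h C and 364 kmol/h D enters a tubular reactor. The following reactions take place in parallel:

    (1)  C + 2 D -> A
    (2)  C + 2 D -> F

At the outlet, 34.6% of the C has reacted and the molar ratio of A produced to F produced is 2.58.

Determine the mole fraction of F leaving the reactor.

Conversion of C: C consumed = 0.346 × 380 = 131.5 kmol/h = 1ξ₁ + 1ξ₂.
Selectivity: 1ξ₁ / (1ξ₂) = 2.58 → ξ₁ = 2.58 ξ₂.
Substitute: (1·2.58 + 1) ξ₂ = 131.5 → ξ₂ = 36.73 kmol/h, ξ₁ = 94.75 kmol/h.
Outlet amounts (n = n₀ + Σ ν·ξ):
  C: 380 − 1(94.75) − 1(36.73) = 248.5
  D: 364 − 2(94.75) − 2(36.73) = 101
  A: 0 + 1(94.75) = 94.75
  F: 0 + 1(36.73) = 36.73
Total out = 481 kmol/h; y_F = 36.73 / 481 = 0.07635.

0.0763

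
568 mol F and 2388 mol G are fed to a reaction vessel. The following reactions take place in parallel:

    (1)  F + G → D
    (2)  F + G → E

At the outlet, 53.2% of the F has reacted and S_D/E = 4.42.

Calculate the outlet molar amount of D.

246 mol

Conversion of F: F consumed = 0.532 × 568 = 302.2 mol = 1ξ₁ + 1ξ₂.
Selectivity: 1ξ₁ / (1ξ₂) = 4.42 → ξ₁ = 4.42 ξ₂.
Substitute: (1·4.42 + 1) ξ₂ = 302.2 → ξ₂ = 55.75 mol, ξ₁ = 246.4 mol.
Outlet amounts (n = n₀ + Σ ν·ξ):
  F: 568 − 1(246.4) − 1(55.75) = 265.8
  G: 2388 − 1(246.4) − 1(55.75) = 2086
  D: 0 + 1(246.4) = 246.4
  E: 0 + 1(55.75) = 55.75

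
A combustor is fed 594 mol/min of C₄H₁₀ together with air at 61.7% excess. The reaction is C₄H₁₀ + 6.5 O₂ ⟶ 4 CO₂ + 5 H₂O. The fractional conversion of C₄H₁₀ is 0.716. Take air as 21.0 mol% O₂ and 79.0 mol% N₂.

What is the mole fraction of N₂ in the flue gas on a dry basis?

0.815

Stoichiometric O₂ = 6.5 × 594 = 3861 mol/min; O₂ fed = 3861 × 1.617 = 6243 mol/min.
N₂ fed = 6243 × 79/21 = 23490 mol/min.
Fuel reacted = 0.716 × 594 → ξ = 425.3 mol/min.
Outlet (n = n₀ + ν ξ):
  C₄H₁₀: 594 − 1(425.3) = 168.7
  O₂: 6243 − 6.5(425.3) = 3479
  N₂: 23490 (inert)
  CO₂: 0 + 4(425.3) = 1701
  H₂O: 0 + 5(425.3) = 2127
Dry total = 28840 mol/min; y_N₂ (dry) = 23490 / 28840 = 0.8145.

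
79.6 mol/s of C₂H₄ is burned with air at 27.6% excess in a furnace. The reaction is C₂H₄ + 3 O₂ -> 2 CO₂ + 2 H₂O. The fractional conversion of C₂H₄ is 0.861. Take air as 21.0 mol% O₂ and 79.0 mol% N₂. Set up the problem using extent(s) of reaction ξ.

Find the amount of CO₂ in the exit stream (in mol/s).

Stoichiometric O₂ = 3 × 79.6 = 238.8 mol/s; O₂ fed = 238.8 × 1.276 = 304.7 mol/s.
N₂ fed = 304.7 × 79/21 = 1146 mol/s.
Fuel reacted = 0.861 × 79.6 → ξ = 68.54 mol/s.
Outlet (n = n₀ + ν ξ):
  C₂H₄: 79.6 − 1(68.54) = 11.06
  O₂: 304.7 − 3(68.54) = 99.1
  N₂: 1146 (inert)
  CO₂: 0 + 2(68.54) = 137.1
  H₂O: 0 + 2(68.54) = 137.1

137 mol/s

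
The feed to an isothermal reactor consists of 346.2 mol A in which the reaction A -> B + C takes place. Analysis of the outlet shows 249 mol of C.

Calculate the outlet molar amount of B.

For C: n = n₀ + 1ξ → 249 = 0 + 1ξ, giving ξ = 249 mol.
Outlet amounts (n = n₀ + ν ξ):
  A: 346.2 − 1(249) = 97.2
  B: 0 + 1(249) = 249
  C: 0 + 1(249) = 249

249 mol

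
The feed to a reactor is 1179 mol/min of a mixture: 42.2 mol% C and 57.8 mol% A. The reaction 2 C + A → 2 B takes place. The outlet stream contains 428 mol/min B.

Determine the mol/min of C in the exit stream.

For B: n = n₀ + 2ξ → 428 = 0 + 2ξ, giving ξ = 214 mol/min.
Outlet amounts (n = n₀ + ν ξ):
  C: 497.5 − 2(214) = 69.54
  A: 681.5 − 1(214) = 467.5
  B: 0 + 2(214) = 428

69.5 mol/min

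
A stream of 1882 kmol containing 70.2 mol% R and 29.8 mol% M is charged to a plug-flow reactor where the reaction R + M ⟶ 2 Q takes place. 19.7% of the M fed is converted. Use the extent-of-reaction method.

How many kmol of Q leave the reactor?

221 kmol

M reacted = 0.197 × 560.8 = 110.5 kmol; ν_M = −1, so ξ = 110.5/1 = 110.5 kmol.
Outlet amounts (n = n₀ + ν ξ):
  R: 1321 − 1(110.5) = 1211
  M: 560.8 − 1(110.5) = 450.4
  Q: 0 + 2(110.5) = 221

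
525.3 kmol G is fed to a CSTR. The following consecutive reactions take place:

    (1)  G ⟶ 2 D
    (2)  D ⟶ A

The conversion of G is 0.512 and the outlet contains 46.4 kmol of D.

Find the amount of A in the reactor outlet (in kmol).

Conversion of G: G consumed = 1ξ₁ = 0.512 × 525.3 → ξ₁ = 269 kmol.
D balance: n_D = 0 + 2ξ₁ − 1ξ₂ = 46.4 → ξ₂ = (2·269 − 46.4)/1 = 491.5 kmol.
Outlet amounts (n = n₀ + Σ ν·ξ):
  G: 525.3 − 1(269) = 256.3
  D: 0 + 2(269) − 1(491.5) = 46.4
  A: 0 + 1(491.5) = 491.5

492 kmol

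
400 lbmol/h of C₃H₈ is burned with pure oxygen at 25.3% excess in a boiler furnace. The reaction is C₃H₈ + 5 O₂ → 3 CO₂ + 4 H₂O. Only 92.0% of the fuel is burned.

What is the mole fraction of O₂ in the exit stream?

Stoichiometric O₂ = 5 × 400 = 2000 lbmol/h; O₂ fed = 2000 × 1.253 = 2506 lbmol/h.
Fuel reacted = 0.92 × 400 → ξ = 368 lbmol/h.
Outlet (n = n₀ + ν ξ):
  C₃H₈: 400 − 1(368) = 32
  O₂: 2506 − 5(368) = 666
  CO₂: 0 + 3(368) = 1104
  H₂O: 0 + 4(368) = 1472
Total out = 3274 lbmol/h; y_O₂ = 666 / 3274 = 0.2034.

0.203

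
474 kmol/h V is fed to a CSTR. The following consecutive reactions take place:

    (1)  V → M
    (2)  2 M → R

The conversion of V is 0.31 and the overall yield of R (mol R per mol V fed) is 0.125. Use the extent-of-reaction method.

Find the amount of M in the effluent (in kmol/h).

Conversion of V: V consumed = 1ξ₁ = 0.31 × 474 → ξ₁ = 146.9 kmol/h.
Yield of R: 1ξ₂ / 474 = 0.125 → ξ₂ = 59.25 kmol/h.
Outlet amounts (n = n₀ + Σ ν·ξ):
  V: 474 − 1(146.9) = 327.1
  M: 0 + 1(146.9) − 2(59.25) = 28.44
  R: 0 + 1(59.25) = 59.25

28.4 kmol/h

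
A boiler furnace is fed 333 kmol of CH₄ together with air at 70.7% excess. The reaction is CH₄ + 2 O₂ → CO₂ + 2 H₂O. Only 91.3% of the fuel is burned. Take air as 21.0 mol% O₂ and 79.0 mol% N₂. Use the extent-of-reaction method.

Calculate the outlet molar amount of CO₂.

Stoichiometric O₂ = 2 × 333 = 666 kmol; O₂ fed = 666 × 1.707 = 1137 kmol.
N₂ fed = 1137 × 79/21 = 4277 kmol.
Fuel reacted = 0.913 × 333 → ξ = 304 kmol.
Outlet (n = n₀ + ν ξ):
  CH₄: 333 − 1(304) = 28.97
  O₂: 1137 − 2(304) = 528.8
  N₂: 4277 (inert)
  CO₂: 0 + 1(304) = 304
  H₂O: 0 + 2(304) = 608.1

304 kmol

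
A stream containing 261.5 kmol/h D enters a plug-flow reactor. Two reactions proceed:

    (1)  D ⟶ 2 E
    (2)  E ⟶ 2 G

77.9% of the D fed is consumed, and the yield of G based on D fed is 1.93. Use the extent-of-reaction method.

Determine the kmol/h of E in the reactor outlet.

155 kmol/h

Conversion of D: D consumed = 1ξ₁ = 0.779 × 261.5 → ξ₁ = 203.7 kmol/h.
Yield of G: 2ξ₂ / 261.5 = 1.93 → ξ₂ = 252.3 kmol/h.
Outlet amounts (n = n₀ + Σ ν·ξ):
  D: 261.5 − 1(203.7) = 57.79
  E: 0 + 2(203.7) − 1(252.3) = 155.1
  G: 0 + 2(252.3) = 504.7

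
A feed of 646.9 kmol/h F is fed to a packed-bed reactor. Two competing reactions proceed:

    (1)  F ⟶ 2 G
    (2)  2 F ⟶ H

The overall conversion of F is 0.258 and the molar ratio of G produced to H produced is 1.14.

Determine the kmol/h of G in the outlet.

74 kmol/h

Conversion of F: F consumed = 0.258 × 646.9 = 166.9 kmol/h = 1ξ₁ + 2ξ₂.
Selectivity: 2ξ₁ / (1ξ₂) = 1.14 → ξ₁ = 0.57 ξ₂.
Substitute: (1·0.57 + 2) ξ₂ = 166.9 → ξ₂ = 64.94 kmol/h, ξ₁ = 37.02 kmol/h.
Outlet amounts (n = n₀ + Σ ν·ξ):
  F: 646.9 − 1(37.02) − 2(64.94) = 480
  G: 0 + 2(37.02) = 74.03
  H: 0 + 1(64.94) = 64.94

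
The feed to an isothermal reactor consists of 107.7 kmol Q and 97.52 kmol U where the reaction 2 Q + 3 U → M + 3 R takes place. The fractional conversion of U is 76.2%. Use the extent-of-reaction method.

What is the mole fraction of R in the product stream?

0.412

U reacted = 0.762 × 97.52 = 74.31 kmol; ν_U = −3, so ξ = 74.31/3 = 24.77 kmol.
Outlet amounts (n = n₀ + ν ξ):
  Q: 107.7 − 2(24.77) = 58.16
  U: 97.52 − 3(24.77) = 23.21
  M: 0 + 1(24.77) = 24.77
  R: 0 + 3(24.77) = 74.31
Total out = 180.4 kmol; y_R = 74.31 / 180.4 = 0.4118.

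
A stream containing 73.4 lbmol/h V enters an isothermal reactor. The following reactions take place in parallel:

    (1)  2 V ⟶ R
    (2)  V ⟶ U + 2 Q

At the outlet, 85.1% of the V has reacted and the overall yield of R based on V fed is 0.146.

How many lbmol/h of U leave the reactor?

41 lbmol/h

Yield of R: 1ξ₁ / 73.4 = 0.146 → ξ₁ = 10.72 lbmol/h.
Conversion of V: 2ξ₁ + 1ξ₂ = 0.851 × 73.4 = 62.46 → ξ₂ = 41.03 lbmol/h.
Outlet amounts (n = n₀ + Σ ν·ξ):
  V: 73.4 − 2(10.72) − 1(41.03) = 10.94
  R: 0 + 1(10.72) = 10.72
  U: 0 + 1(41.03) = 41.03
  Q: 0 + 2(41.03) = 82.06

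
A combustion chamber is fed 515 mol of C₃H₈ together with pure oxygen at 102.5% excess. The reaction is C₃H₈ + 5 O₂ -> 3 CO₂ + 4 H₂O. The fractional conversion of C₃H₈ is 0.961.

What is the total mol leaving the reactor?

6220 mol

Stoichiometric O₂ = 5 × 515 = 2575 mol; O₂ fed = 2575 × 2.025 = 5214 mol.
Fuel reacted = 0.961 × 515 → ξ = 494.9 mol.
Outlet (n = n₀ + ν ξ):
  C₃H₈: 515 − 1(494.9) = 20.09
  O₂: 5214 − 5(494.9) = 2740
  CO₂: 0 + 3(494.9) = 1485
  H₂O: 0 + 4(494.9) = 1980
Total out = 20.09 + 2740 + 1485 + 1980 = 6224 mol.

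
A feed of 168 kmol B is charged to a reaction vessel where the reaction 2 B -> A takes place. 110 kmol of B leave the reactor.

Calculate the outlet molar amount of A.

For B: n = n₀ − 2ξ → 110 = 168 − 2ξ, giving ξ = 29 kmol.
Outlet amounts (n = n₀ + ν ξ):
  B: 168 − 2(29) = 110
  A: 0 + 1(29) = 29

29 kmol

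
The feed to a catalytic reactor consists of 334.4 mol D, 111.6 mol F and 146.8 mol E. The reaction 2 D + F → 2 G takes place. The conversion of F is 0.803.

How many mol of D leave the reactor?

155 mol

F reacted = 0.803 × 111.6 = 89.61 mol; ν_F = −1, so ξ = 89.61/1 = 89.61 mol.
Outlet amounts (n = n₀ + ν ξ):
  D: 334.4 − 2(89.61) = 155.2
  F: 111.6 − 1(89.61) = 21.99
  G: 0 + 2(89.61) = 179.2
  E: 146.8 (inert)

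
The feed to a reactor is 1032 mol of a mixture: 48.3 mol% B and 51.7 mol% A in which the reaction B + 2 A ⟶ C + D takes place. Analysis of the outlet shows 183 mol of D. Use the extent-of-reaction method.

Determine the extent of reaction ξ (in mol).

ξ = 183 mol

For D: n = n₀ + 1ξ → 183 = 0 + 1ξ, giving ξ = 183 mol.
Outlet amounts (n = n₀ + ν ξ):
  B: 498.5 − 1(183) = 315.5
  A: 533.5 − 2(183) = 167.5
  C: 0 + 1(183) = 183
  D: 0 + 1(183) = 183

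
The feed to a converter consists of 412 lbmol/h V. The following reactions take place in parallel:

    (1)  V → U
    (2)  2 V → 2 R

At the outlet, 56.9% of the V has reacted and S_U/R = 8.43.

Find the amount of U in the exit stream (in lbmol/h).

Conversion of V: V consumed = 0.569 × 412 = 234.4 lbmol/h = 1ξ₁ + 2ξ₂.
Selectivity: 1ξ₁ / (2ξ₂) = 8.43 → ξ₁ = 16.86 ξ₂.
Substitute: (1·16.86 + 2) ξ₂ = 234.4 → ξ₂ = 12.43 lbmol/h, ξ₁ = 209.6 lbmol/h.
Outlet amounts (n = n₀ + Σ ν·ξ):
  V: 412 − 1(209.6) − 2(12.43) = 177.6
  U: 0 + 1(209.6) = 209.6
  R: 0 + 2(12.43) = 24.86

210 lbmol/h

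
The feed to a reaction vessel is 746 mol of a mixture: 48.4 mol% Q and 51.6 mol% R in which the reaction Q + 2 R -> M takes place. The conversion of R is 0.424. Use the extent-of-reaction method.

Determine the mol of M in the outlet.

81.6 mol

R reacted = 0.424 × 384.9 = 163.2 mol; ν_R = −2, so ξ = 163.2/2 = 81.61 mol.
Outlet amounts (n = n₀ + ν ξ):
  Q: 361.1 − 1(81.61) = 279.5
  R: 384.9 − 2(81.61) = 221.7
  M: 0 + 1(81.61) = 81.61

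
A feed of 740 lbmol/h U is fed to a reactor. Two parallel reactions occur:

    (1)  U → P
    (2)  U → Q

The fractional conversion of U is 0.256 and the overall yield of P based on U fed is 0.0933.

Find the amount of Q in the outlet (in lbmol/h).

Yield of P: 1ξ₁ / 740 = 0.0933 → ξ₁ = 69.04 lbmol/h.
Conversion of U: 1ξ₁ + 1ξ₂ = 0.256 × 740 = 189.4 → ξ₂ = 120.4 lbmol/h.
Outlet amounts (n = n₀ + Σ ν·ξ):
  U: 740 − 1(69.04) − 1(120.4) = 550.6
  P: 0 + 1(69.04) = 69.04
  Q: 0 + 1(120.4) = 120.4

120 lbmol/h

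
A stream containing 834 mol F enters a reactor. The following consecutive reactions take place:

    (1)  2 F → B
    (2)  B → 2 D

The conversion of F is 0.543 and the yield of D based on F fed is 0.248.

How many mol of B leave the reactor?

123 mol

Conversion of F: F consumed = 2ξ₁ = 0.543 × 834 → ξ₁ = 226.4 mol.
Yield of D: 2ξ₂ / 834 = 0.248 → ξ₂ = 103.4 mol.
Outlet amounts (n = n₀ + Σ ν·ξ):
  F: 834 − 2(226.4) = 381.1
  B: 0 + 1(226.4) − 1(103.4) = 123
  D: 0 + 2(103.4) = 206.8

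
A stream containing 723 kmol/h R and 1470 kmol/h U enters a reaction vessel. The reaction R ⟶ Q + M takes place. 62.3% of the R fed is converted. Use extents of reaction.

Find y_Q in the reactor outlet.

R reacted = 0.623 × 723 = 450.4 kmol/h; ν_R = −1, so ξ = 450.4/1 = 450.4 kmol/h.
Outlet amounts (n = n₀ + ν ξ):
  R: 723 − 1(450.4) = 272.6
  Q: 0 + 1(450.4) = 450.4
  M: 0 + 1(450.4) = 450.4
  U: 1470 (inert)
Total out = 2643 kmol/h; y_Q = 450.4 / 2643 = 0.1704.

0.17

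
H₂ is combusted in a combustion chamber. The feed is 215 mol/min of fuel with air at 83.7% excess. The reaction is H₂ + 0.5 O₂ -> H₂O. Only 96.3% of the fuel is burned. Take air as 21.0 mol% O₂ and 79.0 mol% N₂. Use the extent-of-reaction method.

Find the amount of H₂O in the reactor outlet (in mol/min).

207 mol/min

Stoichiometric O₂ = 0.5 × 215 = 107.5 mol/min; O₂ fed = 107.5 × 1.837 = 197.5 mol/min.
N₂ fed = 197.5 × 79/21 = 742.9 mol/min.
Fuel reacted = 0.963 × 215 → ξ = 207 mol/min.
Outlet (n = n₀ + ν ξ):
  H₂: 215 − 1(207) = 7.955
  O₂: 197.5 − 0.5(207) = 93.96
  N₂: 742.9 (inert)
  H₂O: 0 + 1(207) = 207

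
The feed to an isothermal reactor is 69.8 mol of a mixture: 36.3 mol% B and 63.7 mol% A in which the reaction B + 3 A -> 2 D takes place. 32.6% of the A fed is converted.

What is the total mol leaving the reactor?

A reacted = 0.326 × 44.46 = 14.49 mol; ν_A = −3, so ξ = 14.49/3 = 4.832 mol.
Outlet amounts (n = n₀ + ν ξ):
  B: 25.34 − 1(4.832) = 20.51
  A: 44.46 − 3(4.832) = 29.97
  D: 0 + 2(4.832) = 9.663
Total out = 20.51 + 29.97 + 9.663 = 60.14 mol.

60.1 mol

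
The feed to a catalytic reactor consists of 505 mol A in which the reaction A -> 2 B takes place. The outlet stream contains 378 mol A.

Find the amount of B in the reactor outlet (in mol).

For A: n = n₀ − 1ξ → 378 = 505 − 1ξ, giving ξ = 127 mol.
Outlet amounts (n = n₀ + ν ξ):
  A: 505 − 1(127) = 378
  B: 0 + 2(127) = 254

254 mol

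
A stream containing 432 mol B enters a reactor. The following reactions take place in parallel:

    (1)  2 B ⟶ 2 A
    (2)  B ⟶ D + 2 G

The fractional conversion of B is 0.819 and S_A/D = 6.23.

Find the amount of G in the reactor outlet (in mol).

97.9 mol

Conversion of B: B consumed = 0.819 × 432 = 353.8 mol = 2ξ₁ + 1ξ₂.
Selectivity: 2ξ₁ / (1ξ₂) = 6.23 → ξ₁ = 3.115 ξ₂.
Substitute: (2·3.115 + 1) ξ₂ = 353.8 → ξ₂ = 48.94 mol, ξ₁ = 152.4 mol.
Outlet amounts (n = n₀ + Σ ν·ξ):
  B: 432 − 2(152.4) − 1(48.94) = 78.19
  A: 0 + 2(152.4) = 304.9
  D: 0 + 1(48.94) = 48.94
  G: 0 + 2(48.94) = 97.87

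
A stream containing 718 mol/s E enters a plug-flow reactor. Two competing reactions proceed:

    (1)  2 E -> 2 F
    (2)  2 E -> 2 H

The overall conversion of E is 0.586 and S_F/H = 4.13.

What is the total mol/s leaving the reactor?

718 mol/s

Conversion of E: E consumed = 0.586 × 718 = 420.7 mol/s = 2ξ₁ + 2ξ₂.
Selectivity: 2ξ₁ / (2ξ₂) = 4.13 → ξ₁ = 4.13 ξ₂.
Substitute: (2·4.13 + 2) ξ₂ = 420.7 → ξ₂ = 41.01 mol/s, ξ₁ = 169.4 mol/s.
Outlet amounts (n = n₀ + Σ ν·ξ):
  E: 718 − 2(169.4) − 2(41.01) = 297.3
  F: 0 + 2(169.4) = 338.7
  H: 0 + 2(41.01) = 82.02
Total out = 297.3 + 338.7 + 82.02 = 718 mol/s.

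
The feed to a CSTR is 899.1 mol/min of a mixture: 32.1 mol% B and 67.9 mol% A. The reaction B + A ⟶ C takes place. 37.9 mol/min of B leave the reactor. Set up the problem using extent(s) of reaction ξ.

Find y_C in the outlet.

0.387

For B: n = n₀ − 1ξ → 37.9 = 288.6 − 1ξ, giving ξ = 250.7 mol/min.
Outlet amounts (n = n₀ + ν ξ):
  B: 288.6 − 1(250.7) = 37.9
  A: 610.5 − 1(250.7) = 359.8
  C: 0 + 1(250.7) = 250.7
Total out = 648.4 mol/min; y_C = 250.7 / 648.4 = 0.3867.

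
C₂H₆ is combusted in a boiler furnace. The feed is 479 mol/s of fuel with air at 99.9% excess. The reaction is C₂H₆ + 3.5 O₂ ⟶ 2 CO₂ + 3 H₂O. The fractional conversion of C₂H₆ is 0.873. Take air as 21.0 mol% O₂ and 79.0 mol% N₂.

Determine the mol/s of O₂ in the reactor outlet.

1890 mol/s

Stoichiometric O₂ = 3.5 × 479 = 1676 mol/s; O₂ fed = 1676 × 1.999 = 3351 mol/s.
N₂ fed = 3351 × 79/21 = 12610 mol/s.
Fuel reacted = 0.873 × 479 → ξ = 418.2 mol/s.
Outlet (n = n₀ + ν ξ):
  C₂H₆: 479 − 1(418.2) = 60.83
  O₂: 3351 − 3.5(418.2) = 1888
  N₂: 12610 (inert)
  CO₂: 0 + 2(418.2) = 836.3
  H₂O: 0 + 3(418.2) = 1255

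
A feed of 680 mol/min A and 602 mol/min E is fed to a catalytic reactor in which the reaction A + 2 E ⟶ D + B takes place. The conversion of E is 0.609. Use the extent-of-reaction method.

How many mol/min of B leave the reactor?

183 mol/min

E reacted = 0.609 × 602 = 366.6 mol/min; ν_E = −2, so ξ = 366.6/2 = 183.3 mol/min.
Outlet amounts (n = n₀ + ν ξ):
  A: 680 − 1(183.3) = 496.7
  E: 602 − 2(183.3) = 235.4
  D: 0 + 1(183.3) = 183.3
  B: 0 + 1(183.3) = 183.3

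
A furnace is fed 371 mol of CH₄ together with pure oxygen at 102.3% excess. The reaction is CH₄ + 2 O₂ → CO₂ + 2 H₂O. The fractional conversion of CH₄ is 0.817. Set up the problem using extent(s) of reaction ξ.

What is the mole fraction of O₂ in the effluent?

0.478

Stoichiometric O₂ = 2 × 371 = 742 mol; O₂ fed = 742 × 2.023 = 1501 mol.
Fuel reacted = 0.817 × 371 → ξ = 303.1 mol.
Outlet (n = n₀ + ν ξ):
  CH₄: 371 − 1(303.1) = 67.89
  O₂: 1501 − 2(303.1) = 894.9
  CO₂: 0 + 1(303.1) = 303.1
  H₂O: 0 + 2(303.1) = 606.2
Total out = 1872 mol; y_O₂ = 894.9 / 1872 = 0.478.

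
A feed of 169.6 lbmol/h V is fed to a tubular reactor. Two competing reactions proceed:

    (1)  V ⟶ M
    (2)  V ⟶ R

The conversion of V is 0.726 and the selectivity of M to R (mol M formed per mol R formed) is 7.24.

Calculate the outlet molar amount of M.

Conversion of V: V consumed = 0.726 × 169.6 = 123.1 lbmol/h = 1ξ₁ + 1ξ₂.
Selectivity: 1ξ₁ / (1ξ₂) = 7.24 → ξ₁ = 7.24 ξ₂.
Substitute: (1·7.24 + 1) ξ₂ = 123.1 → ξ₂ = 14.94 lbmol/h, ξ₁ = 108.2 lbmol/h.
Outlet amounts (n = n₀ + Σ ν·ξ):
  V: 169.6 − 1(108.2) − 1(14.94) = 46.47
  M: 0 + 1(108.2) = 108.2
  R: 0 + 1(14.94) = 14.94

108 lbmol/h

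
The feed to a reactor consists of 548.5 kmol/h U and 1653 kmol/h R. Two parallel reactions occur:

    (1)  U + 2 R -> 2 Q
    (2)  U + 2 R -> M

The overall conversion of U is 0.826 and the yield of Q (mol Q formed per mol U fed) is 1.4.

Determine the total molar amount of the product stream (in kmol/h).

Yield of Q: 2ξ₁ / 548.5 = 1.4 → ξ₁ = 383.9 kmol/h.
Conversion of U: 1ξ₁ + 1ξ₂ = 0.826 × 548.5 = 453.1 → ξ₂ = 69.11 kmol/h.
Outlet amounts (n = n₀ + Σ ν·ξ):
  U: 548.5 − 1(383.9) − 1(69.11) = 95.44
  R: 1653 − 2(383.9) − 2(69.11) = 746.9
  Q: 0 + 2(383.9) = 767.9
  M: 0 + 1(69.11) = 69.11
Total out = 95.44 + 746.9 + 767.9 + 69.11 = 1679 kmol/h.

1680 kmol/h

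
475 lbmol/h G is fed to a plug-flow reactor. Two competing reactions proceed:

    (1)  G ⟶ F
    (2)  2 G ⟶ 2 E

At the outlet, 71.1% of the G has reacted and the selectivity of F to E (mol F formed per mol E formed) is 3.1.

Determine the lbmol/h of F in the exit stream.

Conversion of G: G consumed = 0.711 × 475 = 337.7 lbmol/h = 1ξ₁ + 2ξ₂.
Selectivity: 1ξ₁ / (2ξ₂) = 3.1 → ξ₁ = 6.2 ξ₂.
Substitute: (1·6.2 + 2) ξ₂ = 337.7 → ξ₂ = 41.19 lbmol/h, ξ₁ = 255.4 lbmol/h.
Outlet amounts (n = n₀ + Σ ν·ξ):
  G: 475 − 1(255.4) − 2(41.19) = 137.3
  F: 0 + 1(255.4) = 255.4
  E: 0 + 2(41.19) = 82.37

255 lbmol/h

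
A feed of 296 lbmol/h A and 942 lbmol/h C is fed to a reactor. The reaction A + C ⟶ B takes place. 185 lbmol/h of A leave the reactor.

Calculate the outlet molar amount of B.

111 lbmol/h

For A: n = n₀ − 1ξ → 185 = 296 − 1ξ, giving ξ = 111 lbmol/h.
Outlet amounts (n = n₀ + ν ξ):
  A: 296 − 1(111) = 185
  C: 942 − 1(111) = 831
  B: 0 + 1(111) = 111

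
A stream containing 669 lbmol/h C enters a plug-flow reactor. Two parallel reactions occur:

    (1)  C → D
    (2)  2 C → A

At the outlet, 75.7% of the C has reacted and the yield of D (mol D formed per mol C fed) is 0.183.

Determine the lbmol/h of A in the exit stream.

Yield of D: 1ξ₁ / 669 = 0.183 → ξ₁ = 122.4 lbmol/h.
Conversion of C: 1ξ₁ + 2ξ₂ = 0.757 × 669 = 506.4 → ξ₂ = 192 lbmol/h.
Outlet amounts (n = n₀ + Σ ν·ξ):
  C: 669 − 1(122.4) − 2(192) = 162.6
  D: 0 + 1(122.4) = 122.4
  A: 0 + 1(192) = 192

192 lbmol/h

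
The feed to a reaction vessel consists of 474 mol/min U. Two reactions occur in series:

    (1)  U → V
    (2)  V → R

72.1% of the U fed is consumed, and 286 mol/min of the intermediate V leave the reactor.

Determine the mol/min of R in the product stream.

55.8 mol/min

Conversion of U: U consumed = 1ξ₁ = 0.721 × 474 → ξ₁ = 341.8 mol/min.
V balance: n_V = 0 + 1ξ₁ − 1ξ₂ = 286 → ξ₂ = (1·341.8 − 286)/1 = 55.75 mol/min.
Outlet amounts (n = n₀ + Σ ν·ξ):
  U: 474 − 1(341.8) = 132.2
  V: 0 + 1(341.8) − 1(55.75) = 286
  R: 0 + 1(55.75) = 55.75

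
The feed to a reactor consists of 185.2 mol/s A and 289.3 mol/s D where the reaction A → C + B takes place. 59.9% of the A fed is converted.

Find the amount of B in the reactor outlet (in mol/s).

A reacted = 0.599 × 185.2 = 110.9 mol/s; ν_A = −1, so ξ = 110.9/1 = 110.9 mol/s.
Outlet amounts (n = n₀ + ν ξ):
  A: 185.2 − 1(110.9) = 74.27
  C: 0 + 1(110.9) = 110.9
  B: 0 + 1(110.9) = 110.9
  D: 289.3 (inert)

111 mol/s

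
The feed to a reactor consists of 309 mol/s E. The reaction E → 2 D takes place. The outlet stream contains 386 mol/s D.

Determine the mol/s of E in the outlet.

116 mol/s

For D: n = n₀ + 2ξ → 386 = 0 + 2ξ, giving ξ = 193 mol/s.
Outlet amounts (n = n₀ + ν ξ):
  E: 309 − 1(193) = 116
  D: 0 + 2(193) = 386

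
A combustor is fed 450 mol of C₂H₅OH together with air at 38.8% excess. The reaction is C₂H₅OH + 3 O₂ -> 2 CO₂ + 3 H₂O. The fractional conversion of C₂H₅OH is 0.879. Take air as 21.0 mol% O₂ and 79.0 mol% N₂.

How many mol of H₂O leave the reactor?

1190 mol

Stoichiometric O₂ = 3 × 450 = 1350 mol; O₂ fed = 1350 × 1.388 = 1874 mol.
N₂ fed = 1874 × 79/21 = 7049 mol.
Fuel reacted = 0.879 × 450 → ξ = 395.6 mol.
Outlet (n = n₀ + ν ξ):
  C₂H₅OH: 450 − 1(395.6) = 54.45
  O₂: 1874 − 3(395.6) = 687.1
  N₂: 7049 (inert)
  CO₂: 0 + 2(395.6) = 791.1
  H₂O: 0 + 3(395.6) = 1187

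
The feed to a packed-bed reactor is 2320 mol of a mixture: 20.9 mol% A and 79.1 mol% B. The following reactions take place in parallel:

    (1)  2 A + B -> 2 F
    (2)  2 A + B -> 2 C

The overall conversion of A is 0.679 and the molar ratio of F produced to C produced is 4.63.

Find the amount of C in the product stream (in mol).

Conversion of A: A consumed = 0.679 × 484.9 = 329.2 mol = 2ξ₁ + 2ξ₂.
Selectivity: 2ξ₁ / (2ξ₂) = 4.63 → ξ₁ = 4.63 ξ₂.
Substitute: (2·4.63 + 2) ξ₂ = 329.2 → ξ₂ = 29.24 mol, ξ₁ = 135.4 mol.
Outlet amounts (n = n₀ + Σ ν·ξ):
  A: 484.9 − 2(135.4) − 2(29.24) = 155.6
  B: 1835 − 1(135.4) − 1(29.24) = 1671
  F: 0 + 2(135.4) = 270.8
  C: 0 + 2(29.24) = 58.48

58.5 mol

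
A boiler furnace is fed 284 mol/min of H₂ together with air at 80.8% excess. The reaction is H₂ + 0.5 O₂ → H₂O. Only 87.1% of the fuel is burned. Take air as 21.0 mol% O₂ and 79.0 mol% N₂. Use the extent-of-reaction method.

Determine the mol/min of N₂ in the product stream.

966 mol/min

Stoichiometric O₂ = 0.5 × 284 = 142 mol/min; O₂ fed = 142 × 1.808 = 256.7 mol/min.
N₂ fed = 256.7 × 79/21 = 965.8 mol/min.
Fuel reacted = 0.871 × 284 → ξ = 247.4 mol/min.
Outlet (n = n₀ + ν ξ):
  H₂: 284 − 1(247.4) = 36.64
  O₂: 256.7 − 0.5(247.4) = 133.1
  N₂: 965.8 (inert)
  H₂O: 0 + 1(247.4) = 247.4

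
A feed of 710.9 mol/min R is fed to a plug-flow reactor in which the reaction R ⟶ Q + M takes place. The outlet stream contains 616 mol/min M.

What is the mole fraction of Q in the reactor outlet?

For M: n = n₀ + 1ξ → 616 = 0 + 1ξ, giving ξ = 616 mol/min.
Outlet amounts (n = n₀ + ν ξ):
  R: 710.9 − 1(616) = 94.9
  Q: 0 + 1(616) = 616
  M: 0 + 1(616) = 616
Total out = 1327 mol/min; y_Q = 616 / 1327 = 0.4642.

0.464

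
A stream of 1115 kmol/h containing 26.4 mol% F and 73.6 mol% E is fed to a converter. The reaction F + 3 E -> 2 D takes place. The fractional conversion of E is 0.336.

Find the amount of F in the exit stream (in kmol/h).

E reacted = 0.336 × 820.6 = 275.7 kmol/h; ν_E = −3, so ξ = 275.7/3 = 91.91 kmol/h.
Outlet amounts (n = n₀ + ν ξ):
  F: 294.4 − 1(91.91) = 202.4
  E: 820.6 − 3(91.91) = 544.9
  D: 0 + 2(91.91) = 183.8

202 kmol/h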